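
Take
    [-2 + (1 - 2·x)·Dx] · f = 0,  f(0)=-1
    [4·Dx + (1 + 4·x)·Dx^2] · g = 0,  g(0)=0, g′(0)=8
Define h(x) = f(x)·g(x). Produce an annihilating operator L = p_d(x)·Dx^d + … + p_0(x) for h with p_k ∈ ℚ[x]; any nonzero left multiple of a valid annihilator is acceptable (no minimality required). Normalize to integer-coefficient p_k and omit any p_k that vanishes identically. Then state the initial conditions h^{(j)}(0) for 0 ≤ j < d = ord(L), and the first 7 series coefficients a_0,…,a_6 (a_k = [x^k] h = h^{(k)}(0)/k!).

L = 8 + 24·x·Dx + (-1 - 2·x + 8·x^2)·Dx^2  (order 2).
h: a_k = 0, -8, 0, -128/3, 128/3, -4864/15, 3584/5, …
ICs: h(0) = 0, h′(0) = -8.

f: a_k = -1, -2, -4, -8, -16, -32, -64, …
g: a_k = 0, 8, -16, 128/3, -128, 2048/5, -4096/3, …
Product ⇒ symmetric product L₀, ord ≤ 2.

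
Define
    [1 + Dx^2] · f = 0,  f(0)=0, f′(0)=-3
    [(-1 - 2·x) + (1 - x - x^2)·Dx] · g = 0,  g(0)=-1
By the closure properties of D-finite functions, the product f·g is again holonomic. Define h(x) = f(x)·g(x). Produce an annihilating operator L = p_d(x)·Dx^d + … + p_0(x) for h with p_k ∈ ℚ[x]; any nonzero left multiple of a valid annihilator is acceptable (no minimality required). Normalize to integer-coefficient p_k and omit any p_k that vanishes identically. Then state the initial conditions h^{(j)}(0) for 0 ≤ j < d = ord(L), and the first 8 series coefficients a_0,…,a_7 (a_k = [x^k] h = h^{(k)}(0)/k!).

f: a_k = 0, -3, 0, 1/2, 0, -1/40, 0, 1/1680, …
g: a_k = -1, -1, -2, -3, -5, -8, -13, -21, …
h₀=f·g: eliminate ⇒ L₀, order ≤ 2·1.
L = (1 + x + x^2) + (2 + 4·x)·Dx + (-1 + x + x^2)·Dx^2  (order 2).
h: a_k = 0, 3, 3, 11/2, 17/2, 561/40, 901/40, 61403/1680, …
ICs: h(0) = 0, h′(0) = 3.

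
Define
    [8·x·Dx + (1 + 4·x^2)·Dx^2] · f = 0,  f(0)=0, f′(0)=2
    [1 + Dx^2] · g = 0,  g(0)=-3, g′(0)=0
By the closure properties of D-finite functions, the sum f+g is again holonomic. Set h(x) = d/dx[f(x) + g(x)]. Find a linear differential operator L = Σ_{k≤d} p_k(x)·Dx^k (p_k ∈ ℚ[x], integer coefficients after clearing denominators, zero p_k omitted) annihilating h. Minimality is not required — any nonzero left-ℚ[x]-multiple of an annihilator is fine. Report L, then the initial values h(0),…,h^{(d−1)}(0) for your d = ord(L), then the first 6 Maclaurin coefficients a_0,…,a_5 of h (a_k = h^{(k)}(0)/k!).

f: a_k = 0, 2, 0, -8/3, 0, 32/5, …
g: a_k = -3, 0, 3/2, 0, -1/8, 0, …
Sum ⇒ L₀ = lclm(L_f,L_g) in ℚ(x)⟨Dx⟩.
Differentiate: ansatz ord ≤ ord L₀ ⇒ L.
L = (-376·x + 1600·x^3 + 128·x^5) + (-7 + 76·x^2 + 432·x^4 + 64·x^6)·Dx + (-376·x + 1600·x^3 + 128·x^5)·Dx^2 + (-7 + 76·x^2 + 432·x^4 + 64·x^6)·Dx^3  (order 3).
h: a_k = 2, 3, -8, -1/2, 32, 1/40, …
ICs: h(0) = 2, h′(0) = 3, h′′(0) = -16.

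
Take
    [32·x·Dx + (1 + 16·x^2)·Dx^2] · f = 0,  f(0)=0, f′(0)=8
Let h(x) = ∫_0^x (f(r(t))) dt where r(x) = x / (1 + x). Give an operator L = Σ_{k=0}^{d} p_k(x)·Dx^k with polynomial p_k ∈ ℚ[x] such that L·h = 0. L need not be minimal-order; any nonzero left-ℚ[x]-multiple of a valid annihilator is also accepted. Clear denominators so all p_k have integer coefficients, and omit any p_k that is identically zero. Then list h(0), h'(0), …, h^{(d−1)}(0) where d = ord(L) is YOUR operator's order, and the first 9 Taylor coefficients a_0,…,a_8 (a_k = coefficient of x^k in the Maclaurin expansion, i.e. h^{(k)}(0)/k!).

f: a_k = 0, 8, 0, -128/3, 0, 2048/5, 0, -32768/7, 0, …
Change of var in L_f (x↦r) gives L₀.
∫: right-multiply L₀ by Dx.
L = (2 + 34·x)·Dx^2 + (1 + 2·x + 17·x^2)·Dx^3  (order 3).
h: a_k = 0, 0, 4, -8/3, -26/3, 24, 404/15, -4888/21, 727/7, …
ICs: h(0) = 0, h′(0) = 0, h′′(0) = 8.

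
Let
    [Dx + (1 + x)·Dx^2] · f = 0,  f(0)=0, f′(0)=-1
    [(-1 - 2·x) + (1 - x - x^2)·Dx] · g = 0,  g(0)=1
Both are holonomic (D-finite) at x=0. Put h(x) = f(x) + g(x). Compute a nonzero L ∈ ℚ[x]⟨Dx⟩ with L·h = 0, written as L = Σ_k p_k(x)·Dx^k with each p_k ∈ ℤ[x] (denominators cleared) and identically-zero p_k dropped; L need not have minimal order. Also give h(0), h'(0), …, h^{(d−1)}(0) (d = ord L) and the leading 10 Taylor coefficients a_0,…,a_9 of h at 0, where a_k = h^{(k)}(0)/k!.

f: a_k = 0, -1, 1/2, -1/3, 1/4, -1/5, 1/6, -1/7, 1/8, -1/9, …
g: a_k = 1, 1, 2, 3, 5, 8, 13, 21, 34, 55, …
Sum ⇒ L₀ = lclm(L_f,L_g) in ℚ(x)⟨Dx⟩.
L = (-26 - 70·x - 76·x^2 - 36·x^3 - 12·x^4)·Dx + (-16 - 84·x - 160·x^2 - 144·x^3 - 74·x^4 - 20·x^5)·Dx^2 + (5 + 11·x - x^2 - 23·x^3 - 29·x^4 - 17·x^5 - 4·x^6)·Dx^3  (order 3).
h: a_k = 1, 0, 5/2, 8/3, 21/4, 39/5, 79/6, 146/7, 273/8, 494/9, …
ICs: h(0) = 1, h′(0) = 0, h′′(0) = 5.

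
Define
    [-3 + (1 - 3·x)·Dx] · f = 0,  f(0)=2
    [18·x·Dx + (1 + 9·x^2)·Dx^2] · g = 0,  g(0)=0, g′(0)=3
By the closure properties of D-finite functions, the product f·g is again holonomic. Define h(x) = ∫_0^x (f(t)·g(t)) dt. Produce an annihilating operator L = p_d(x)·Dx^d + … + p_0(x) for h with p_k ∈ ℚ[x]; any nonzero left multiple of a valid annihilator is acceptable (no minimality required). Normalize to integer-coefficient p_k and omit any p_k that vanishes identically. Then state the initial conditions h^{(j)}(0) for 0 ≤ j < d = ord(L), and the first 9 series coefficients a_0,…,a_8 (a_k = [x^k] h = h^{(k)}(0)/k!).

f: a_k = 2, 6, 18, 54, 162, 486, 1458, 4374, 13122, …
g: a_k = 0, 3, 0, -9, 0, 243/5, 0, -2187/7, 0, …
Product ⇒ symmetric product L₀, ord ≤ 2.
Integrate: L := L₀·Dx.
L = 54·x·Dx + (6 - 18·x + 108·x^2)·Dx^2 + (-1 + 3·x - 9·x^2 + 27·x^3)·Dx^3  (order 3).
h: a_k = 0, 0, 3, 6, 9, 108/5, 351/5, 6318/35, 13851/35, …
ICs: h(0) = 0, h′(0) = 0, h′′(0) = 6.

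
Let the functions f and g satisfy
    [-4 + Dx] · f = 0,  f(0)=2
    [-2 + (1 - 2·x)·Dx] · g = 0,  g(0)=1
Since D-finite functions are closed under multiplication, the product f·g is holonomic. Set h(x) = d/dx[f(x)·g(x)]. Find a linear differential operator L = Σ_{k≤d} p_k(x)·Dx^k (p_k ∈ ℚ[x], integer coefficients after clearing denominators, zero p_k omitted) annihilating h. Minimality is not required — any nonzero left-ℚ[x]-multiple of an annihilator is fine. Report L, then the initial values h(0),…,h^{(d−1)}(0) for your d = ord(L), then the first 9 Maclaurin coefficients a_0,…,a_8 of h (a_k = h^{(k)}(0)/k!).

L = (20 - 48·x + 32·x^2) + (-3 + 10·x - 8·x^2)·Dx  (order 1).
h: a_k = 12, 80, 304, 896, 6976/3, 84736/15, 39680/3, 9531392/315, 21449728/315, …
ICs: h(0) = 12.

f: a_k = 2, 8, 16, 64/3, 64/3, 256/15, 512/45, 2048/315, 1024/315, …
g: a_k = 1, 2, 4, 8, 16, 32, 64, 128, 256, …
Product ⇒ symmetric product L₀, ord ≤ 1.
h₀' ⇒ L via d/dx closure of L₀.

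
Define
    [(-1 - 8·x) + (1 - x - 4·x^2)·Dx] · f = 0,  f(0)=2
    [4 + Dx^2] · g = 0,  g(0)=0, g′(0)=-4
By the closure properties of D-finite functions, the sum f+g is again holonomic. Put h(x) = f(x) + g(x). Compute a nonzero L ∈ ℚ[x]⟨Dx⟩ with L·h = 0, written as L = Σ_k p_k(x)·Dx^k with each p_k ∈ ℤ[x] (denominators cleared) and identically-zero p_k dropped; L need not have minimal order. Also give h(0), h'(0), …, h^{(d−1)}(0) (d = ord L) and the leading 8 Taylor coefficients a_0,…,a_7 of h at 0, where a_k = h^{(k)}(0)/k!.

L = (116 + 1008·x + 968·x^2 + 2688·x^3 + 640·x^4 + 1024·x^5) + (-28 - 4·x + 8·x^2 + 200·x^3 + 480·x^4 + 384·x^5 + 512·x^6)·Dx + (29 + 252·x + 242·x^2 + 672·x^3 + 160·x^4 + 256·x^5)·Dx^2 + (-7 - x + 2·x^2 + 50·x^3 + 120·x^4 + 96·x^5 + 128·x^6)·Dx^3  (order 3).
h: a_k = 2, -2, 10, 62/3, 58, 1942/15, 362, 277846/315, …
ICs: h(0) = 2, h′(0) = -2, h′′(0) = 20.

f: a_k = 2, 2, 10, 18, 58, 130, 362, 882, …
g: a_k = 0, -4, 0, 8/3, 0, -8/15, 0, 16/315, …
Sum ⇒ L₀ = lclm(L_f,L_g) in ℚ(x)⟨Dx⟩.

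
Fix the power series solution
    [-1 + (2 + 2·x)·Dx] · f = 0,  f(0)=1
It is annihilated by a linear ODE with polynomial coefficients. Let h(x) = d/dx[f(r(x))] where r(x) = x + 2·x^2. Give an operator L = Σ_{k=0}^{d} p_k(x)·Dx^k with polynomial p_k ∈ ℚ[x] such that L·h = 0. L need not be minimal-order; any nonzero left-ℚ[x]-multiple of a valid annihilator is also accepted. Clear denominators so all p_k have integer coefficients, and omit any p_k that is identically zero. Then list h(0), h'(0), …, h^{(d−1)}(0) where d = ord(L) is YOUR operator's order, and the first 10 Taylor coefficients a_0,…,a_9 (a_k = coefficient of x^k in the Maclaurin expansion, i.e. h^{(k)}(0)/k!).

L = 7 + (-2 - 10·x - 12·x^2 - 16·x^3)·Dx  (order 1).
h: a_k = 1/2, 7/4, -21/16, -21/32, 595/256, -567/512, -5537/2048, 17843/4096, 36099/65536, -1067395/131072, …
ICs: h(0) = 1/2.

f: a_k = 1, 1/2, -1/8, 1/16, -5/128, 7/256, -21/1024, 33/2048, -429/32768, 715/65536, …
f∘r: x↦r, Dx↦Dx/r' in L_f ⇒ L₀.
Differentiate: ansatz ord ≤ ord L₀ ⇒ L.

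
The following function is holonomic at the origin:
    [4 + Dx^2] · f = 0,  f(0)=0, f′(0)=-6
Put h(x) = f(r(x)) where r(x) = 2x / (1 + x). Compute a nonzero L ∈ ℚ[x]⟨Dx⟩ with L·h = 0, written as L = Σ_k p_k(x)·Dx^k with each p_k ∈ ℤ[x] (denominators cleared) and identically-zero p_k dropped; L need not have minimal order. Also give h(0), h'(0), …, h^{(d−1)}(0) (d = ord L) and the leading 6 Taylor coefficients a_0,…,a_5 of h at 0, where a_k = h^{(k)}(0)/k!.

L = 16 + (2 + 6·x + 6·x^2 + 2·x^3)·Dx + (1 + 4·x + 6·x^2 + 4·x^3 + x^4)·Dx^2  (order 2).
h: a_k = 0, -12, 12, 20, -84, 772/5, …
ICs: h(0) = 0, h′(0) = -12.

f: a_k = 0, -6, 0, 4, 0, -4/5, …
Change of var in L_f (x↦r) gives L₀.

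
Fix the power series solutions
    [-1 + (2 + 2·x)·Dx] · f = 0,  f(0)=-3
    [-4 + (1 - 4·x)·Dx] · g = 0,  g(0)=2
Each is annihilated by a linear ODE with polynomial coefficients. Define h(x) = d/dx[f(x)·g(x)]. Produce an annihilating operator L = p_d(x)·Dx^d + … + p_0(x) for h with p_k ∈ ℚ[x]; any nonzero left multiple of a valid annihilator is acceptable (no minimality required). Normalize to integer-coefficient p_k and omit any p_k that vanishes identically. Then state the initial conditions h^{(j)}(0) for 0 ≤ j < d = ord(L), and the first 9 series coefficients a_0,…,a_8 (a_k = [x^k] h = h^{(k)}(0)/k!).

L = (143 + 216·x + 48·x^2) + (-18 + 46·x + 96·x^2 + 32·x^3)·Dx  (order 1).
h: a_k = -27, -429/2, -10305/8, -109905/16, -4396305/128, -42204339/256, -787815021/1024, -7202878905/2048, -518607300465/32768, …
ICs: h(0) = -27.

f: a_k = -3, -3/2, 3/8, -3/16, 15/128, -21/256, 63/1024, -99/2048, 1287/32768, …
g: a_k = 2, 8, 32, 128, 512, 2048, 8192, 32768, 131072, …
L₀ := L_f ⊗_s L_g (sym. prod.), ord ≤ 1.
h=h₀': d/dx-closure on L₀ ⇒ L.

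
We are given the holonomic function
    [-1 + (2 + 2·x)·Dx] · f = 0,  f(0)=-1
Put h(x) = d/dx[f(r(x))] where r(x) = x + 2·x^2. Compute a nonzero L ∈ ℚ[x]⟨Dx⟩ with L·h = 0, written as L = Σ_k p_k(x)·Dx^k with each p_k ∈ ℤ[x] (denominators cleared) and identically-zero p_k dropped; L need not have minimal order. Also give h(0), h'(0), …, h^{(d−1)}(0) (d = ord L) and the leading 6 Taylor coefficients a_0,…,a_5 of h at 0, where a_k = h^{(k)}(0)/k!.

L = 7 + (-2 - 10·x - 12·x^2 - 16·x^3)·Dx  (order 1).
h: a_k = -1/2, -7/4, 21/16, 21/32, -595/256, 567/512, …
ICs: h(0) = -1/2.

f: a_k = -1, -1/2, 1/8, -1/16, 5/128, -7/256, …
Change of var in L_f (x↦r) gives L₀.
h=h₀': d/dx-closure on L₀ ⇒ L.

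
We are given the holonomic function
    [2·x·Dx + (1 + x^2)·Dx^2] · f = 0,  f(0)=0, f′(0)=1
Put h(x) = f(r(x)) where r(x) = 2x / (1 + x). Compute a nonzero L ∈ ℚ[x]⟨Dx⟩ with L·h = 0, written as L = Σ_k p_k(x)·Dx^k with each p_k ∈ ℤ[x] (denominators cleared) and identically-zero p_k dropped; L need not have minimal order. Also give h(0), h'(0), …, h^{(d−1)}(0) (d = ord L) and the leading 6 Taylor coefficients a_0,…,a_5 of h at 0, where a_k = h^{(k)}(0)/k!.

f: a_k = 0, 1, 0, -1/3, 0, 1/5, …
L₀ from L_f via x↦r, Dx↦r'^{-1}Dx.
L = (2 + 10·x)·Dx + (1 + 2·x + 5·x^2)·Dx^2  (order 2).
h: a_k = 0, 2, -2, -2/3, 6, -38/5, …
ICs: h(0) = 0, h′(0) = 2.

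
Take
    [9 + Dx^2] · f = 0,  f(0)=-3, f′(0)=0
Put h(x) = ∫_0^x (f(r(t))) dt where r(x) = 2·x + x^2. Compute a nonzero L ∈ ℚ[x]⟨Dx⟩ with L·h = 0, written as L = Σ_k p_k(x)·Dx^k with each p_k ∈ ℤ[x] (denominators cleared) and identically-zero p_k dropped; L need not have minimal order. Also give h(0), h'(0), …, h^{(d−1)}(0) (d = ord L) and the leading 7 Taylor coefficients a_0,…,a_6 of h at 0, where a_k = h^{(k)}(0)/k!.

L = (36 + 108·x + 108·x^2 + 36·x^3)·Dx - Dx^2 + (1 + x)·Dx^3  (order 3).
h: a_k = 0, -3, 0, 18, 27/2, -297/10, -54, …
ICs: h(0) = 0, h′(0) = -3, h′′(0) = 0.

f: a_k = -3, 0, 27/2, 0, -81/8, 0, 243/80, …
Substitute x→r, Dx→(1/r')Dx; clear ⇒ L₀.
h=∫h₀ ⇒ L = L₀·Dx.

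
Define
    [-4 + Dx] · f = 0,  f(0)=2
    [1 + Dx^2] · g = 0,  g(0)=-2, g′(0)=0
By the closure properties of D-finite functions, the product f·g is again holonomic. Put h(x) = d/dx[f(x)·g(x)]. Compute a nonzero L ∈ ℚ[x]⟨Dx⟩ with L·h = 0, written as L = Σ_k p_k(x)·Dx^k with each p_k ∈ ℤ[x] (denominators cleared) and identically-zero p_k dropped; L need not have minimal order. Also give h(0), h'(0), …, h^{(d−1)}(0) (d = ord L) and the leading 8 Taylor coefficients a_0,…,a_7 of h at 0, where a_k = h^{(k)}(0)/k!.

f: a_k = 2, 8, 16, 64/3, 64/3, 256/15, 512/45, 2048/315, …
g: a_k = -2, 0, 1, 0, -1/12, 0, 1/360, 0, …
Product ⇒ symmetric product L₀, ord ≤ 2.
Differentiate: ansatz ord ≤ ord L₀ ⇒ L.
L = 17 - 8·Dx + Dx^2  (order 2).
h: a_k = -16, -60, -104, -322/3, -202/3, -33/2, 727/45, 31679/1260, …
ICs: h(0) = -16, h′(0) = -60.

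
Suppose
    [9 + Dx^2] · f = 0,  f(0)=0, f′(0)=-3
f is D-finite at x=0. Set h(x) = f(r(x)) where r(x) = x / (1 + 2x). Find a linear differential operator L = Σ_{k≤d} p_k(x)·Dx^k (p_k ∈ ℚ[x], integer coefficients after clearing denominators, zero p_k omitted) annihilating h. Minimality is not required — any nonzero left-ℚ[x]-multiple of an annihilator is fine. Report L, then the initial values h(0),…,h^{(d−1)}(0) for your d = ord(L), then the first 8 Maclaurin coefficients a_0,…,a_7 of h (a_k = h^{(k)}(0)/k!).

L = 9 + (4 + 24·x + 48·x^2 + 32·x^3)·Dx + (1 + 8·x + 24·x^2 + 32·x^3 + 16·x^4)·Dx^2  (order 2).
h: a_k = 0, -3, 6, -15/2, -3, 2319/40, -975/4, 429483/560, …
ICs: h(0) = 0, h′(0) = -3.

f: a_k = 0, -3, 0, 9/2, 0, -81/40, 0, 243/560, …
h₀=f(r): pull back L_f along r ⇒ L₀.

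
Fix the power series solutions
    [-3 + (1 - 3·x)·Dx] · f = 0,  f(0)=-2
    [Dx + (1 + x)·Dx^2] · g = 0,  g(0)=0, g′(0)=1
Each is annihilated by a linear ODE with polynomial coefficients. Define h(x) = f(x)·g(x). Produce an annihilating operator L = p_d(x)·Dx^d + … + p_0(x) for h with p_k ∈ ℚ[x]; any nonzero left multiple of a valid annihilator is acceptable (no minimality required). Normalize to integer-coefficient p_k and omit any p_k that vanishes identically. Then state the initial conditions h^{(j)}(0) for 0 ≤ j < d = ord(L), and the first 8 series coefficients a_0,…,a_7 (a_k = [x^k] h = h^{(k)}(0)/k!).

L = 3 + (5 + 9·x)·Dx + (-1 + 2·x + 3·x^2)·Dx^2  (order 2).
h: a_k = 0, -2, -5, -47/3, -93/2, -1399/10, -12581/30, -88087/70, …
ICs: h(0) = 0, h′(0) = -2.

f: a_k = -2, -6, -18, -54, -162, -486, -1458, -4374, …
g: a_k = 0, 1, -1/2, 1/3, -1/4, 1/5, -1/6, 1/7, …
h₀=f·g: eliminate ⇒ L₀, order ≤ 1·2.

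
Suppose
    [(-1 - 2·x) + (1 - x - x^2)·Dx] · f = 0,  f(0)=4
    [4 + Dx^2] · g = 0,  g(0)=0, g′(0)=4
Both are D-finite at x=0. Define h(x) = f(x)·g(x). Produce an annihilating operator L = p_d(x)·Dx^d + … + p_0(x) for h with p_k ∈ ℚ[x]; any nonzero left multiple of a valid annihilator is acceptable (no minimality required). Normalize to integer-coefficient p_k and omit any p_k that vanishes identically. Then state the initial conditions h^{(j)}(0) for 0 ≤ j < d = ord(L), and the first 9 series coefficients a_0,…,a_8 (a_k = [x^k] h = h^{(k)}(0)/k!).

L = (-2 + 4·x + 4·x^2) + (2 + 4·x)·Dx + (-1 + x + x^2)·Dx^2  (order 2).
h: a_k = 0, 16, 16, 64/3, 112/3, 304/5, 1472/15, 10000/63, 80912/315, …
ICs: h(0) = 0, h′(0) = 16.

f: a_k = 4, 4, 8, 12, 20, 32, 52, 84, 136, …
g: a_k = 0, 4, 0, -8/3, 0, 8/15, 0, -16/315, 0, …
h₀=f·g: eliminate ⇒ L₀, order ≤ 1·2.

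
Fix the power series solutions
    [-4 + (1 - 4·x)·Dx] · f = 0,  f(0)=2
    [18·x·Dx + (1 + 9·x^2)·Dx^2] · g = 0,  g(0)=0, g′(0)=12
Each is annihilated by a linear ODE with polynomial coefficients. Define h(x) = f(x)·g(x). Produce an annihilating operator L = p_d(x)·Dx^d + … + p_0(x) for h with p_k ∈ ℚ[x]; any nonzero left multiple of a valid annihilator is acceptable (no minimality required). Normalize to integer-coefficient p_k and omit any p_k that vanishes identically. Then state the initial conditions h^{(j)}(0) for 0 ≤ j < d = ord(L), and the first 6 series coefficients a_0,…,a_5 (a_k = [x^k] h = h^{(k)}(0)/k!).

f: a_k = 2, 8, 32, 128, 512, 2048, …
g: a_k = 0, 12, 0, -36, 0, 972/5, …
L₀ := L_f ⊗_s L_g (sym. prod.), ord ≤ 2.
L = 72·x + (8 - 18·x + 144·x^2)·Dx + (-1 + 4·x - 9·x^2 + 36·x^3)·Dx^2  (order 2).
h: a_k = 0, 24, 96, 312, 1248, 26904/5, …
ICs: h(0) = 0, h′(0) = 24.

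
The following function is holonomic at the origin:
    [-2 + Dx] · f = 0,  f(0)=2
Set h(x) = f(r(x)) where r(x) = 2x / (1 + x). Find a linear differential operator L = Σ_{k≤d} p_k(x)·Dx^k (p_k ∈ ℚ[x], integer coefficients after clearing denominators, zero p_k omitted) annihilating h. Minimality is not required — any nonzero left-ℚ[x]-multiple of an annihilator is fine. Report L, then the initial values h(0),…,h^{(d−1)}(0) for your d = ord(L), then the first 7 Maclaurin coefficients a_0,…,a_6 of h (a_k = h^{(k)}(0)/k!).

f: a_k = 2, 4, 4, 8/3, 4/3, 8/15, 8/45, …
h₀=f(r): pull back L_f along r ⇒ L₀.
L = -4 + (1 + 2·x + x^2)·Dx  (order 1).
h: a_k = 2, 8, 8, -8/3, -8/3, 56/15, -88/45, …
ICs: h(0) = 2.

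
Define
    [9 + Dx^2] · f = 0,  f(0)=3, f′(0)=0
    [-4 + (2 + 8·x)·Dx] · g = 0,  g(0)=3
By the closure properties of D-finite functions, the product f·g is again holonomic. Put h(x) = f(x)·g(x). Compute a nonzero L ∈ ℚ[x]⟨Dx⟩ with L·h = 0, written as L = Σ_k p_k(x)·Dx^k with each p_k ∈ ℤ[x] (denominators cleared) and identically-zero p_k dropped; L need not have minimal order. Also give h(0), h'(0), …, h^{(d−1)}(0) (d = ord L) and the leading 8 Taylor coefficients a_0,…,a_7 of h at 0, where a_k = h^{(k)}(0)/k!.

f: a_k = 3, 0, -27/2, 0, 81/8, 0, -243/80, 0, …
g: a_k = 3, 6, -6, 12, -30, 84, -252, 792, …
f·g: L₀ = L_f ⊗_s L_g, ord ≤ 2·1.
L = (21 + 72·x + 144·x^2) + (-4 - 16·x)·Dx + (1 + 8·x + 16·x^2)·Dx^2  (order 2).
h: a_k = 9, 18, -117/2, -45, 171/8, 603/4, -33669/80, 53811/40, …
ICs: h(0) = 9, h′(0) = 18.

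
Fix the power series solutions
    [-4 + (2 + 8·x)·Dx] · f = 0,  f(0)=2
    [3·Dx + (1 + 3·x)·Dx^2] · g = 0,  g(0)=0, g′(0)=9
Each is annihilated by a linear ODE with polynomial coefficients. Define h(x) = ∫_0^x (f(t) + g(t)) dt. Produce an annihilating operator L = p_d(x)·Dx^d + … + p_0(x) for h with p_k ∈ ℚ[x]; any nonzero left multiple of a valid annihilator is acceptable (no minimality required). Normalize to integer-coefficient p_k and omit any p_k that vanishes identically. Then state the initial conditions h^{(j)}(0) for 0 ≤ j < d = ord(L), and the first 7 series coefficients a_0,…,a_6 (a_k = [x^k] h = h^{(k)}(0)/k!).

L = 36·x·Dx^2 + (6 + 72·x + 180·x^2)·Dx^3 + (1 + 13·x + 54·x^2 + 72·x^3)·Dx^4  (order 4).
h: a_k = 0, 2, 13/2, -35/6, 35/4, -323/20, 1009/30, …
ICs: h(0) = 0, h′(0) = 2, h′′(0) = 13, h′′′(0) = -35.

f: a_k = 2, 4, -4, 8, -20, 56, -168, …
g: a_k = 0, 9, -27/2, 27, -243/4, 729/5, -729/2, …
f+g: L₀ = lclm(L_f,L_g), ord ≤ 1+2.
h=∫₀ˣh₀: take L = L₀·Dx.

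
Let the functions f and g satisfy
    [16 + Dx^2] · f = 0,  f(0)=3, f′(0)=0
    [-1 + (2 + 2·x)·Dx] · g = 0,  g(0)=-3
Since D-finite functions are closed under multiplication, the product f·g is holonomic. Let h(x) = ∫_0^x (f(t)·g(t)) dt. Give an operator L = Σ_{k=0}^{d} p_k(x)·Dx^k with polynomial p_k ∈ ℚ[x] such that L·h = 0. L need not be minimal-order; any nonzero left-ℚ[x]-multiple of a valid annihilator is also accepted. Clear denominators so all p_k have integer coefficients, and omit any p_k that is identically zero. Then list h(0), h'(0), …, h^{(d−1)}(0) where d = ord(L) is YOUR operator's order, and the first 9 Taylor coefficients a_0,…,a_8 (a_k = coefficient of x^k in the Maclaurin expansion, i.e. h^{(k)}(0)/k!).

f: a_k = 3, 0, -24, 0, 32, 0, -256/15, 0, 512/105, …
g: a_k = -3, -3/2, 3/8, -3/16, 15/128, -21/256, 63/1024, -99/2048, 1287/32768, …
h₀=f·g: eliminate ⇒ L₀, order ≤ 2·1.
h=∫h₀ ⇒ L = L₀·Dx.
L = (67 + 128·x + 64·x^2)·Dx + (-4 - 4·x)·Dx^2 + (4 + 8·x + 4·x^2)·Dx^3  (order 3).
h: a_k = 0, -9, -9/4, 195/8, 567/64, -2679/128, -3733/512, 310129/35840, 219379/81920, …
ICs: h(0) = 0, h′(0) = -9, h′′(0) = -9/2.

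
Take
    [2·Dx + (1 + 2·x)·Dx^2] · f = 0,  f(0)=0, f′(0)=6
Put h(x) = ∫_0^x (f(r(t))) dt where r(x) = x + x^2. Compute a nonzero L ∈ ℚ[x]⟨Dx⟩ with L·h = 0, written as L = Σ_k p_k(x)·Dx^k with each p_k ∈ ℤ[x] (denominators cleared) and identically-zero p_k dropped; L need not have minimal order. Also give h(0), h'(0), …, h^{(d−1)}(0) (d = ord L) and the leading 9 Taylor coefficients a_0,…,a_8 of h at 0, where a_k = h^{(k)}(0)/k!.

L = (4·x + 4·x^2)·Dx^2 + (1 + 4·x + 6·x^2 + 4·x^3)·Dx^3  (order 3).
h: a_k = 0, 0, 3, 0, -1, 6/5, -4/5, 0, 6/7, …
ICs: h(0) = 0, h′(0) = 0, h′′(0) = 6.

f: a_k = 0, 6, -6, 8, -12, 96/5, -32, 384/7, -96, …
h₀=f(r): pull back L_f along r ⇒ L₀.
h=∫₀ˣh₀: take L = L₀·Dx.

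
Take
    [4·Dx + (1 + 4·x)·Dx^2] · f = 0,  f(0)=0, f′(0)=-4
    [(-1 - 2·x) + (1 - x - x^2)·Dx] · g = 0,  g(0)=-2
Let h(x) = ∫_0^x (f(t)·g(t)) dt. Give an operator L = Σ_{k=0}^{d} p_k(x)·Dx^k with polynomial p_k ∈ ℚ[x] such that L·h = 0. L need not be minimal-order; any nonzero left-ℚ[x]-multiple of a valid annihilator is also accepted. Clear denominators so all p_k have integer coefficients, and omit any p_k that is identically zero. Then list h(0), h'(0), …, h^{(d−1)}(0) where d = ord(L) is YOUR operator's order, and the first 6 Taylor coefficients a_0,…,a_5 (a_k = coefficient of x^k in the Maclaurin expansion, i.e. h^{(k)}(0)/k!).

L = (6 + 16·x)·Dx + (-2 + 16·x + 20·x^2)·Dx^2 + (-1 - 3·x + 5·x^2 + 4·x^3)·Dx^3  (order 3).
h: a_k = 0, 0, 4, -8/3, 32/3, -56/3, …
ICs: h(0) = 0, h′(0) = 0, h′′(0) = 8.

f: a_k = 0, -4, 8, -64/3, 64, -1024/5, …
g: a_k = -2, -2, -4, -6, -10, -16, …
f·g: L₀ = L_f ⊗_s L_g, ord ≤ 2·1.
h=∫h₀ ⇒ L = L₀·Dx.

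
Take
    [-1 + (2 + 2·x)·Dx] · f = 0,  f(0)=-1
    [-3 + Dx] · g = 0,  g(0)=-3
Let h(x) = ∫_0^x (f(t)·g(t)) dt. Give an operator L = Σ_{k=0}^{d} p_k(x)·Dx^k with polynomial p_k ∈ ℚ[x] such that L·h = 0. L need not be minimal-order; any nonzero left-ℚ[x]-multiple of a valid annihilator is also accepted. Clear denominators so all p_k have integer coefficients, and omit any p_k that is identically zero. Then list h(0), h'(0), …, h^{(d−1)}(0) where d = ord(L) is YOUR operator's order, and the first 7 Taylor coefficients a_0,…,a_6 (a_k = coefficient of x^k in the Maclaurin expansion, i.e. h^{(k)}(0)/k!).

f: a_k = -1, -1/2, 1/8, -1/16, 5/128, -7/256, 21/1024, …
g: a_k = -3, -9, -27/2, -27/2, -81/8, -243/40, -243/80, …
Sym-product of L_f,L_g gives L₀ (≤ ord 1).
∫: right-multiply L₀ by Dx.
L = (-7 - 6·x)·Dx + (2 + 2·x)·Dx^2  (order 2).
h: a_k = 0, 3, 21/4, 47/8, 309/64, 2001/640, 4277/2560, …
ICs: h(0) = 0, h′(0) = 3.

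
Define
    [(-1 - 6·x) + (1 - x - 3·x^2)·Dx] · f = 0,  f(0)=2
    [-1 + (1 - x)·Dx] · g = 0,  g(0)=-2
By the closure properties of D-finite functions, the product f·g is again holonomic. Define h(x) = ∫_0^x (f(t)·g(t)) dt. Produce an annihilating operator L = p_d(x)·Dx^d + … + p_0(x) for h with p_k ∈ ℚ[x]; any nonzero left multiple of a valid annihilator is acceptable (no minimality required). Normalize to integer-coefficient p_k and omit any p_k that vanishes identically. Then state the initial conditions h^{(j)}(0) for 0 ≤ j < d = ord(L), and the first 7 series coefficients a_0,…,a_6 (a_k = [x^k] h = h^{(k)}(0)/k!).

L = (-2 - 4·x + 9·x^2)·Dx + (1 - 2·x - 2·x^2 + 3·x^3)·Dx^2  (order 2).
h: a_k = 0, -4, -4, -8, -13, -128/5, -48, …
ICs: h(0) = 0, h′(0) = -4.

f: a_k = 2, 2, 8, 14, 38, 80, 194, …
g: a_k = -2, -2, -2, -2, -2, -2, -2, …
Sym-product of L_f,L_g gives L₀ (≤ ord 1).
h=∫h₀ ⇒ L = L₀·Dx.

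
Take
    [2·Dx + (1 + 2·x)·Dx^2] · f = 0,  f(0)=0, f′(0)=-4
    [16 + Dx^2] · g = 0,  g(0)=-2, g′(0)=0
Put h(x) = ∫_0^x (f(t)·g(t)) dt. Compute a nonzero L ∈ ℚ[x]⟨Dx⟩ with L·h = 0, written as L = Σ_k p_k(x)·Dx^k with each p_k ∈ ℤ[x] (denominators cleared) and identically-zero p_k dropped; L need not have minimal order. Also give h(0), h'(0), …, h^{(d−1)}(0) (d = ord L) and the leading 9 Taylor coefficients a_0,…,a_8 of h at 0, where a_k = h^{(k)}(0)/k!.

f: a_k = 0, -4, 4, -16/3, 8, -64/5, 64/3, -256/7, 64, …
g: a_k = -2, 0, 16, 0, -64/3, 0, 512/45, 0, -1024/315, …
Sym-product of L_f,L_g gives L₀ (≤ ord 4).
h=∫₀ˣh₀: take L = L₀·Dx.
L = (2688 + 27648·x + 93184·x^2 + 131072·x^3 + 65536·x^4)·Dx + (896 + 5888·x + 12288·x^2 + 8192·x^3)·Dx^2 + (408 + 3712·x + 11904·x^2 + 16384·x^3 + 8192·x^4)·Dx^3 + (56 + 368·x + 768·x^2 + 512·x^3)·Dx^4 + (15 + 124·x + 380·x^2 + 512·x^3 + 256·x^4)·Dx^5  (order 5).
h: a_k = 0, 0, 4, -8/3, -40/3, 48/5, 64/15, 0, -832/105, …
ICs: h(0) = 0, h′(0) = 0, h′′(0) = 8, h′′′(0) = -16, h′′′′(0) = -320.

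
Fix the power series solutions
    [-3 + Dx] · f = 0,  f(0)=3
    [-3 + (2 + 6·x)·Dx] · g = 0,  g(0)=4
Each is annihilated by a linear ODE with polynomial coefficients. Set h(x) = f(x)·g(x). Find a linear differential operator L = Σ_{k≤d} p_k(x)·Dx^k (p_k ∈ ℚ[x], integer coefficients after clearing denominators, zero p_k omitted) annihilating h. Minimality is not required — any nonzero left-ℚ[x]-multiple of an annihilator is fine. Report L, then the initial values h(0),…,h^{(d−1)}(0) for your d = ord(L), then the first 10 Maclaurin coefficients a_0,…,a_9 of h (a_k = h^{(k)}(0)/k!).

f: a_k = 3, 9, 27/2, 27/2, 81/8, 243/40, 243/80, 729/560, 2187/4480, 729/4480, …
g: a_k = 4, 6, -9/2, 27/4, -405/32, 1701/64, -15309/256, 72171/512, -2814669/8192, 14073345/16384, …
h₀=f·g: eliminate ⇒ L₀, order ≤ 1·1.
L = (-9 - 18·x) + (2 + 6·x)·Dx  (order 1).
h: a_k = 12, 54, 189/2, 459/4, 2673/32, 26001/320, -21627/1280, 2456001/17920, -86498037/286720, 64773837/81920, …
ICs: h(0) = 12.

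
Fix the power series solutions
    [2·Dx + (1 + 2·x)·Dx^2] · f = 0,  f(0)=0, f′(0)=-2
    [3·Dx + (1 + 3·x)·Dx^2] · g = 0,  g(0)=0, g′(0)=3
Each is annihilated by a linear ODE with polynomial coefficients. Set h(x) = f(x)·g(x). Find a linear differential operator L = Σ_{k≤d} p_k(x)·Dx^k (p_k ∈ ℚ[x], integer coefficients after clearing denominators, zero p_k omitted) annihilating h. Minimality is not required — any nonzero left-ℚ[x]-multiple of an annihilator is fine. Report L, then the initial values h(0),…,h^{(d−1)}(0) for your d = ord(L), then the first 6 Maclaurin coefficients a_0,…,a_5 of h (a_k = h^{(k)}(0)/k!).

f: a_k = 0, -2, 2, -8/3, 4, -32/5, …
g: a_k = 0, 3, -9/2, 9, -81/4, 243/5, …
h₀=f·g: eliminate ⇒ L₀, order ≤ 2·2.
L = (156 + 720·x + 864·x^2)·Dx + (310 + 2244·x + 5400·x^2 + 4320·x^3)·Dx^2 + (88 + 860·x + 3132·x^2 + 5040·x^3 + 3024·x^4)·Dx^3 + (5 + 62·x + 305·x^2 + 744·x^3 + 900·x^4 + 432·x^5)·Dx^4  (order 4).
h: a_k = 0, 0, -6, 15, -35, 165/2, …
ICs: h(0) = 0, h′(0) = 0, h′′(0) = -12, h′′′(0) = 90.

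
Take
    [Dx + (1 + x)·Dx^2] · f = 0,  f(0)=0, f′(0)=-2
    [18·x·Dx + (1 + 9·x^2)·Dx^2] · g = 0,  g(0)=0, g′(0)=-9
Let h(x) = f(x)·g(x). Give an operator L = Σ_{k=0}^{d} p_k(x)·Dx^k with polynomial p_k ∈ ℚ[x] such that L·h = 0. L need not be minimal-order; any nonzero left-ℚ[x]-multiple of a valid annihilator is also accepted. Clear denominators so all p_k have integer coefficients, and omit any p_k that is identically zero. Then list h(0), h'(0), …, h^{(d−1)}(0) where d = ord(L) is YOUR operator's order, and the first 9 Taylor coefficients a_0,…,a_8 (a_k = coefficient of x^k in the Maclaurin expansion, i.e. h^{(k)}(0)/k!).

f: a_k = 0, -2, 1, -2/3, 1/2, -2/5, 1/3, -2/7, 1/4, …
g: a_k = 0, -9, 0, 27, 0, -729/5, 0, 6561/7, 0, …
L₀ := L_f ⊗_s L_g (sym. prod.), ord ≤ 4.
L = (1368 + 2700·x + 37584·x^2 + 95580·x^3 + 87480·x^4 + 37908·x^5 + 26244·x^7)·Dx + (1298 + 9180·x + 54612·x^2 + 194724·x^3 + 324000·x^4 + 271188·x^5 + 102060·x^6 + 78732·x^7 + 91854·x^8)·Dx^2 + (76 + 2848·x + 12096·x^2 + 43992·x^3 + 117288·x^4 + 173016·x^5 + 139968·x^6 + 75816·x^7 + 78732·x^8 + 52488·x^9)·Dx^3 + (37 + 146·x + 901·x^2 + 2808·x^3 + 7362·x^4 + 15228·x^5 + 21546·x^6 + 17496·x^7 + 12393·x^8 + 13122·x^9 + 6561·x^10)·Dx^4  (order 4).
h: a_k = 0, 0, 18, -9, -48, 45/2, 1386/5, -1353/10, -8928/5, …
ICs: h(0) = 0, h′(0) = 0, h′′(0) = 36, h′′′(0) = -54.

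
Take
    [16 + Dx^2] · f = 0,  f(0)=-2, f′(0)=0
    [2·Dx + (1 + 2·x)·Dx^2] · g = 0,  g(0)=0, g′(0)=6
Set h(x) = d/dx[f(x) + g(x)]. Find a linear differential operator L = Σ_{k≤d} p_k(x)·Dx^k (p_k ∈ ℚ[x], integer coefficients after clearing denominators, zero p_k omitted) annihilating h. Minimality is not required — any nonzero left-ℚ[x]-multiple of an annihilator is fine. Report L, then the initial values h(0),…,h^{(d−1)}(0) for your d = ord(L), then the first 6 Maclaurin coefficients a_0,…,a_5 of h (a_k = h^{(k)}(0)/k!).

L = (160 + 256·x + 256·x^2) + (48 + 224·x + 384·x^2 + 256·x^3)·Dx + (10 + 16·x + 16·x^2)·Dx^2 + (3 + 14·x + 24·x^2 + 16·x^3)·Dx^3  (order 3).
h: a_k = 6, 20, 24, -400/3, 96, -1856/15, …
ICs: h(0) = 6, h′(0) = 20, h′′(0) = 48.

f: a_k = -2, 0, 16, 0, -64/3, 0, …
g: a_k = 0, 6, -6, 8, -12, 96/5, …
Sum ⇒ L₀ = lclm(L_f,L_g) in ℚ(x)⟨Dx⟩.
h₀' ⇒ L via d/dx closure of L₀.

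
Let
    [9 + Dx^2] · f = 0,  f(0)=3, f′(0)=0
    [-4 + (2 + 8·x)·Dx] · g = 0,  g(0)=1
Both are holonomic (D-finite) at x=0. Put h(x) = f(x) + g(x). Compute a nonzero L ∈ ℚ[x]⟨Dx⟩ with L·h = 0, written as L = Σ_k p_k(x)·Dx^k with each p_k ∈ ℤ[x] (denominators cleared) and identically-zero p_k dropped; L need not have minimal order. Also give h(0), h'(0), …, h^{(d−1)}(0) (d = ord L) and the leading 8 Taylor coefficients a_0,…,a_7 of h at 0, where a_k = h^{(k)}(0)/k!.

L = (-378 - 1296·x - 2592·x^2) + (45 + 828·x + 3888·x^2 + 5184·x^3)·Dx + (-42 - 144·x - 288·x^2)·Dx^2 + (5 + 92·x + 432·x^2 + 576·x^3)·Dx^3  (order 3).
h: a_k = 4, 2, -31/2, 4, 1/8, 28, -6963/80, 264, …
ICs: h(0) = 4, h′(0) = 2, h′′(0) = -31.

f: a_k = 3, 0, -27/2, 0, 81/8, 0, -243/80, 0, …
g: a_k = 1, 2, -2, 4, -10, 28, -84, 264, …
f+g: L₀ = lclm(L_f,L_g), ord ≤ 2+1.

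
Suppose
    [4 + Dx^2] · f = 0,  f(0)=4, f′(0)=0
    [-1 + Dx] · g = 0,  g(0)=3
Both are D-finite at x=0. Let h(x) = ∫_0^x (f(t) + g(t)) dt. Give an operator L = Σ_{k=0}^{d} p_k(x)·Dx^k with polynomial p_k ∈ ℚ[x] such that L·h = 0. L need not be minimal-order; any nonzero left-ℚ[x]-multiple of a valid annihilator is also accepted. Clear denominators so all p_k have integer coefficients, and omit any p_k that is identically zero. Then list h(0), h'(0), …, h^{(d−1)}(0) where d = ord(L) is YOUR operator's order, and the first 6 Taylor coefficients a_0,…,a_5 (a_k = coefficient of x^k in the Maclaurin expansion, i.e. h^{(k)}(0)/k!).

f: a_k = 4, 0, -8, 0, 8/3, 0, …
g: a_k = 3, 3, 3/2, 1/2, 1/8, 1/40, …
L₀ := lclm(L_f,L_g); ord L₀ ≤ 2+1.
∫: right-multiply L₀ by Dx.
L = -4·Dx + 4·Dx^2 - Dx^3 + Dx^4  (order 4).
h: a_k = 0, 7, 3/2, -13/6, 1/8, 67/120, …
ICs: h(0) = 0, h′(0) = 7, h′′(0) = 3, h′′′(0) = -13.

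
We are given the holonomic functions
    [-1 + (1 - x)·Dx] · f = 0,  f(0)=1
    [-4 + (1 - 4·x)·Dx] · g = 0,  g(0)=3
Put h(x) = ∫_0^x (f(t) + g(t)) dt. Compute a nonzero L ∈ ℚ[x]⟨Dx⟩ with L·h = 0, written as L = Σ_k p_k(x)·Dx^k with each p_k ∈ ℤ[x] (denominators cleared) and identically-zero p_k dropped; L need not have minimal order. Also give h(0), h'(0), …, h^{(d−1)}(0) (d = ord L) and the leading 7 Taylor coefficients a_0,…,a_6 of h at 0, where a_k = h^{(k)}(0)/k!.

f: a_k = 1, 1, 1, 1, 1, 1, 1, …
g: a_k = 3, 12, 48, 192, 768, 3072, 12288, …
f+g: L₀ = lclm(L_f,L_g), ord ≤ 1+1.
Integrate: L := L₀·Dx.
L = -8·Dx + (10 - 16·x)·Dx^2 + (-1 + 5·x - 4·x^2)·Dx^3  (order 3).
h: a_k = 0, 4, 13/2, 49/3, 193/4, 769/5, 3073/6, …
ICs: h(0) = 0, h′(0) = 4, h′′(0) = 13.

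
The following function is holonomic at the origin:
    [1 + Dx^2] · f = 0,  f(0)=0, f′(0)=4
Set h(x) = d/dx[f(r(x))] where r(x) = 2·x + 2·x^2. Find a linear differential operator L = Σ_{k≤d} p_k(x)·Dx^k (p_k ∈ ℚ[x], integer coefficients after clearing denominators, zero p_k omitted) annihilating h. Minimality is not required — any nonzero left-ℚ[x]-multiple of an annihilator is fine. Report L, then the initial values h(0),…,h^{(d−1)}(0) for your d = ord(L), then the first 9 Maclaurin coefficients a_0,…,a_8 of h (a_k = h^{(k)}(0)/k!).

f: a_k = 0, 4, 0, -2/3, 0, 1/30, 0, -1/1260, 0, …
h₀=f(r): pull back L_f along r ⇒ L₀.
Derive L from L₀ (diff closure).
L = (16 + 32·x + 96·x^2 + 128·x^3 + 64·x^4) + (-6 - 12·x)·Dx + (1 + 4·x + 4·x^2)·Dx^2  (order 2).
h: a_k = 8, 16, -16, -64, -224/3, 0, 3328/45, 3584/45, 9088/315, …
ICs: h(0) = 8, h′(0) = 16.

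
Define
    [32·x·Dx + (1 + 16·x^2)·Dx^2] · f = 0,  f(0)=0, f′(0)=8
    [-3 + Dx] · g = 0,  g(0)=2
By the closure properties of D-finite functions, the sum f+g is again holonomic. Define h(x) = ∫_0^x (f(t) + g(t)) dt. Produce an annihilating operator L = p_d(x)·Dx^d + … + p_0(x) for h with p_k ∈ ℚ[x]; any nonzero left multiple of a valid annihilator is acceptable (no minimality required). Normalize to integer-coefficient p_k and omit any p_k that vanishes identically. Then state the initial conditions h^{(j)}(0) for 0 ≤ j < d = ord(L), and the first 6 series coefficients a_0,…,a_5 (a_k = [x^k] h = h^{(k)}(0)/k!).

f: a_k = 0, 8, 0, -128/3, 0, 2048/5, …
g: a_k = 2, 6, 9, 9, 27/4, 81/20, …
Weyl lclm of L_f,L_g ⇒ L₀ (ord ≤ 3).
h=∫₀ˣh₀: take L = L₀·Dx.
L = (96 - 288·x - 4608·x^2 - 4608·x^3)·Dx^2 + (-41 + 1248·x^2 - 2304·x^4)·Dx^3 + (3 + 32·x + 96·x^2 + 512·x^3 + 768·x^4)·Dx^4  (order 4).
h: a_k = 0, 2, 7, 3, -101/12, 27/20, …
ICs: h(0) = 0, h′(0) = 2, h′′(0) = 14, h′′′(0) = 18.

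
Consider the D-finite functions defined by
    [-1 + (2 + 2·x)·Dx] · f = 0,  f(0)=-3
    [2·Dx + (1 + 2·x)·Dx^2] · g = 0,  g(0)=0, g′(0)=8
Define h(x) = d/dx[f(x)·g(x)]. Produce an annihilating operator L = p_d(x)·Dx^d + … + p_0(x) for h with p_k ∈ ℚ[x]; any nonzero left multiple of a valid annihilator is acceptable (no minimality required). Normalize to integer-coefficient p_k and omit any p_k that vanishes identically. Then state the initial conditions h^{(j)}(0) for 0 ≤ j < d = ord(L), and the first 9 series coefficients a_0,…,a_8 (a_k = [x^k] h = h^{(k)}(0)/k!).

f: a_k = -3, -3/2, 3/8, -3/16, 15/128, -21/256, 63/1024, -99/2048, 1287/32768, …
g: a_k = 0, 8, -8, 32/3, -16, 128/5, -128/3, 512/7, -128, …
L₀ := L_f ⊗_s L_g (sym. prod.), ord ≤ 2.
Derive L from L₀ (diff closure).
L = (-11 - 4·x + 4·x^2) + (-28 - 36·x + 24·x^2 + 32·x^3)·Dx + (-4 - 8·x + 12·x^2 + 32·x^3 + 16·x^4)·Dx^2  (order 2).
h: a_k = -24, 24, -51, 110, -3709/16, 38403/80, -629127/640, 2238717/1120, -116010231/28672, …
ICs: h(0) = -24, h′(0) = 24.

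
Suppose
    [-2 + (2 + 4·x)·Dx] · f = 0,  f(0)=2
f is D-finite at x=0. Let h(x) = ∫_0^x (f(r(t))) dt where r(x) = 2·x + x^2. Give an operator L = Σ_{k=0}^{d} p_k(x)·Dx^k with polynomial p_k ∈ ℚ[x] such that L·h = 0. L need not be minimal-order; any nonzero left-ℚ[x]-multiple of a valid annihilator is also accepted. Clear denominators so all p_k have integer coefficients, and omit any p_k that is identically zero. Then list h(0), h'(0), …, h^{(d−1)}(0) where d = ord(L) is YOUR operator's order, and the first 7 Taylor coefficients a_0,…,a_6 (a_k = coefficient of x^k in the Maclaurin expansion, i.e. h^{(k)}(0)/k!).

L = (-2 - 2·x)·Dx + (1 + 4·x + 2·x^2)·Dx^2  (order 2).
h: a_k = 0, 2, 2, -2/3, 1, -9/5, 11/3, …
ICs: h(0) = 0, h′(0) = 2.

f: a_k = 2, 2, -1, 1, -5/4, 7/4, -21/8, …
f∘r: x↦r, Dx↦Dx/r' in L_f ⇒ L₀.
∫: right-multiply L₀ by Dx.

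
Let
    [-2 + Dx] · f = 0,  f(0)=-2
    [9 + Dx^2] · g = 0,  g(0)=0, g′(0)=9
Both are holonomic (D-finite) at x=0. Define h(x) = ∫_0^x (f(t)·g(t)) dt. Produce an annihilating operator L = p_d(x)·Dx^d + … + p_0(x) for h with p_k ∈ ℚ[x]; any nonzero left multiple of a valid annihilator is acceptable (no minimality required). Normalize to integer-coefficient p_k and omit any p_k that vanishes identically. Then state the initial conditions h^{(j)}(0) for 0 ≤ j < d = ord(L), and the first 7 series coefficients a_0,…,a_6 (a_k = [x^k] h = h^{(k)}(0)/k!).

L = 13·Dx - 4·Dx^2 + Dx^3  (order 3).
h: a_k = 0, 0, -9, -12, -9/4, 6, 199/40, …
ICs: h(0) = 0, h′(0) = 0, h′′(0) = -18.

f: a_k = -2, -4, -4, -8/3, -4/3, -8/15, -8/45, …
g: a_k = 0, 9, 0, -27/2, 0, 243/40, 0, …
Sym-product of L_f,L_g gives L₀ (≤ ord 2).
Integrate: L := L₀·Dx.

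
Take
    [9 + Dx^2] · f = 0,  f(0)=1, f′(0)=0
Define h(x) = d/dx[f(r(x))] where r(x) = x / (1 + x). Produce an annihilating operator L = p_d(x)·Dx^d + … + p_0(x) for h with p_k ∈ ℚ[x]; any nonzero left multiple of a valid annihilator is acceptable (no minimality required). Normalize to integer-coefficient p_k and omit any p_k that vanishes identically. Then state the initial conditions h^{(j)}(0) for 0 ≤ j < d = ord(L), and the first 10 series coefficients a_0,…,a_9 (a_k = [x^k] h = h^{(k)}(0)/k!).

f: a_k = 1, 0, -9/2, 0, 27/8, 0, -81/80, 0, 729/4480, 0, …
Substitute x→r, Dx→(1/r')Dx; clear ⇒ L₀.
Derive L from L₀ (diff closure).
L = (15 + 12·x + 6·x^2) + (6 + 18·x + 18·x^2 + 6·x^3)·Dx + (1 + 4·x + 6·x^2 + 4·x^3 + x^4)·Dx^2  (order 2).
h: a_k = 0, -9, 27, -81/2, 45/2, 2457/40, -9639/40, 293553/560, -491913/560, 5432751/4480, …
ICs: h(0) = 0, h′(0) = -9.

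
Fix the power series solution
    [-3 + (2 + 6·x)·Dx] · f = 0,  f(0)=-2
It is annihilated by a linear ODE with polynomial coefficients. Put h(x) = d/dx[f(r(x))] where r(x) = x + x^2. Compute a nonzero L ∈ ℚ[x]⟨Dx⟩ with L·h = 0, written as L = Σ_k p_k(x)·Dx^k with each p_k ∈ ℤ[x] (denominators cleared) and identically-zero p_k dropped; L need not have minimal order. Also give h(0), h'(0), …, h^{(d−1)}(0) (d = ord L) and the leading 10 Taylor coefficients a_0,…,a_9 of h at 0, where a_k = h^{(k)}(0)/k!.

f: a_k = -2, -3, 9/4, -27/8, 405/64, -1701/128, 15309/512, -72171/1024, 2814669/16384, -14073345/32768, …
f∘r: x↦r, Dx↦Dx/r' in L_f ⇒ L₀.
Differentiate: ansatz ord ≤ ord L₀ ⇒ L.
L = 1 + (-2 - 10·x - 18·x^2 - 12·x^3)·Dx  (order 1).
h: a_k = -3, -3/2, 27/8, -99/16, 1215/128, -2997/256, 9639/1024, 6237/2048, -1073817/32768, 5561055/65536, …
ICs: h(0) = -3.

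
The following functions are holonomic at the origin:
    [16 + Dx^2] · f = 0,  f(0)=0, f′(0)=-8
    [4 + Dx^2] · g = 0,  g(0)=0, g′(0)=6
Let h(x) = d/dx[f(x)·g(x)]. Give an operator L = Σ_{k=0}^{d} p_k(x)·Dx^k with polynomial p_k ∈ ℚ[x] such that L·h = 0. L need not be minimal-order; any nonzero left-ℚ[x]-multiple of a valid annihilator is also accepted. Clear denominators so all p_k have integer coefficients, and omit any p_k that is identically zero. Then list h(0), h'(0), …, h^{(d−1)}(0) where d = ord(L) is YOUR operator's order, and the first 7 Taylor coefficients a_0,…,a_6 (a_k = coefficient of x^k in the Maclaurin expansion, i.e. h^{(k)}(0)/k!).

L = 144 + 40·Dx^2 + Dx^4  (order 4).
h: a_k = 0, -96, 0, 640, 0, -5824/5, 0, …
ICs: h(0) = 0, h′(0) = -96, h′′(0) = 0, h′′′(0) = 3840.

f: a_k = 0, -8, 0, 64/3, 0, -256/15, 0, …
g: a_k = 0, 6, 0, -4, 0, 4/5, 0, …
Sym-product of L_f,L_g gives L₀ (≤ ord 4).
h₀' ⇒ L via d/dx closure of L₀.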